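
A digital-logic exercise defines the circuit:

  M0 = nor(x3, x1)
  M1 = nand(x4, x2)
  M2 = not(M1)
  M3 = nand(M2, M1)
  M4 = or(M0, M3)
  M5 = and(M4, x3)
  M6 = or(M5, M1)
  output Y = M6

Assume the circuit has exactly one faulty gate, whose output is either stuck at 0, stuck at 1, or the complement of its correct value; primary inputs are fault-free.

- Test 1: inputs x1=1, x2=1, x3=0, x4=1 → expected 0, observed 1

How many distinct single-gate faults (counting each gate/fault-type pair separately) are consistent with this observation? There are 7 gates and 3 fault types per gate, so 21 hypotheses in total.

Fault-free: M0=0, M1=0, M2=1, M3=1, M4=1, M5=0, M6=0 → 0. Observed 1.
  M0: none of the 3 fault types match ✗
  M1: stuck-at-1, inverted output ✓; others ✗
  M2: none of the 3 fault types match ✗
  M3: none of the 3 fault types match ✗
  M4: none of the 3 fault types match ✗
  M5: stuck-at-1, inverted output ✓; others ✗
  M6: stuck-at-1, inverted output ✓; others ✗
Consistent faults: {M1 stuck-at-1, M1 inverted output, M5 stuck-at-1, M5 inverted output, M6 stuck-at-1, M6 inverted output} — 6 in all.

6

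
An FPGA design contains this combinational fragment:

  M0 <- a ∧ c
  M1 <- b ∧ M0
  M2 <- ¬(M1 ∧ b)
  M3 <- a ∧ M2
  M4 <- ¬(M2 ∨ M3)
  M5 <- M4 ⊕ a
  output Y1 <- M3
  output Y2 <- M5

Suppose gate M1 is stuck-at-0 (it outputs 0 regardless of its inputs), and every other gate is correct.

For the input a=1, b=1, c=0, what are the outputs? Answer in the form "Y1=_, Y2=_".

Propagate with M1 forced: M0=0, M1=0 [stuck-at-0], M2=1, M3=1, M4=0, M5=1.
So the outputs are Y1=1, Y2=1. (Same as the fault-free value — the fault is masked on this input.)

Y1=1, Y2=1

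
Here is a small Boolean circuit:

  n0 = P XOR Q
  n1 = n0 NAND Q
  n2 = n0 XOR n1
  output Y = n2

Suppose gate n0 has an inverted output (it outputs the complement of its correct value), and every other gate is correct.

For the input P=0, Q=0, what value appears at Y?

Propagate with n0 forced: n0=1 [inverted output], n1=1, n2=0.
So Y = 0. (Without the fault it would be 1.)

0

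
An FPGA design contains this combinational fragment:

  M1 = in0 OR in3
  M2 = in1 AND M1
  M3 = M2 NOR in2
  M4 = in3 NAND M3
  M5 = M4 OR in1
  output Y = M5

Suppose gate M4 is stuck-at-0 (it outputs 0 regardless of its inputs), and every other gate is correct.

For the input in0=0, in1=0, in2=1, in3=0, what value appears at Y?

0

Propagate with M4 forced: M1=0, M2=0, M3=0, M4=0 [stuck-at-0], M5=0.
So Y = 0. (Without the fault it would be 1.)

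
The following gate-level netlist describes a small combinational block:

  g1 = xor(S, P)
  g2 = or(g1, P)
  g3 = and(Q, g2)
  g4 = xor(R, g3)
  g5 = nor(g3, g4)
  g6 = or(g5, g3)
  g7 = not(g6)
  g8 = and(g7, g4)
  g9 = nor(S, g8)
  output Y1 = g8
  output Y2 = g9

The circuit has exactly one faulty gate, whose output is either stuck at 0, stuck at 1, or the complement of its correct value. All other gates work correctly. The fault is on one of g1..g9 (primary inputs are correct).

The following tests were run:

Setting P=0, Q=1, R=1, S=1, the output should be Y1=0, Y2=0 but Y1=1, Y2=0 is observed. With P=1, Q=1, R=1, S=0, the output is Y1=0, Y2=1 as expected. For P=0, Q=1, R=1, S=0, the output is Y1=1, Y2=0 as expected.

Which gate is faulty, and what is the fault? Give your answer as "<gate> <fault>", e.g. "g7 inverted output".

Fault-free values for test 1 (P=0, Q=1, R=1, S=1): g1=1, g2=1, g3=1, g4=0, g5=0, g6=1, g7=0, g8=0, g9=0, giving Y1=0, Y2=0. Observed Y1=1, Y2=0.
Test 1: faults giving observed Y1=1, Y2=0 are {g1 stuck-at-0, g1 inverted output, g2 stuck-at-0, g2 inverted output, g3 stuck-at-0, g3 inverted output, g8 stuck-at-1, g8 inverted output}.
Test 2 (P=1, Q=1, R=1, S=0): fault-free g1=1, g2=1, g3=1, g4=0, g5=0, g6=1, g7=0, g8=0, g9=1 → Y1=0, Y2=1; observed Y1=0, Y2=1. Eliminates g2 stuck-at-0, g2 inverted output, g3 stuck-at-0, g3 inverted output, g8 stuck-at-1, g8 inverted output.
Test 3 (P=0, Q=1, R=1, S=0): fault-free g1=0, g2=0, g3=0, g4=1, g5=0, g6=0, g7=1, g8=1, g9=0 → Y1=1, Y2=0; observed Y1=1, Y2=0. Eliminates g1 inverted output.
Only g1 stuck-at-0 is consistent with every test.

g1 stuck-at-0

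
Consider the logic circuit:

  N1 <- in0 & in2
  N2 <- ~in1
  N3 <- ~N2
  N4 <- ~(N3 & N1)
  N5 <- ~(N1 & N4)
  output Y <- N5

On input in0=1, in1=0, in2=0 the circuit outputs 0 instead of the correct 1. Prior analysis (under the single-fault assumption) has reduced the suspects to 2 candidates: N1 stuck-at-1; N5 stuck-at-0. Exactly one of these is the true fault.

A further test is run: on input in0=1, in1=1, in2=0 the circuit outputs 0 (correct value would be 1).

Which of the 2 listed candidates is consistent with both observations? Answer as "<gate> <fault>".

Evaluate each candidate on input in0=1, in1=1, in2=0:
  N1 stuck-at-1: N1=1 [stuck-at-1], N2=0, N3=1, N4=0, N5=1 → 1 — eliminated
  N5 stuck-at-0: N1=0, N2=0, N3=1, N4=1, N5=0 [stuck-at-0] → 0 — matches
Only N5 stuck-at-0 reproduces the observed 0.

N5 stuck-at-0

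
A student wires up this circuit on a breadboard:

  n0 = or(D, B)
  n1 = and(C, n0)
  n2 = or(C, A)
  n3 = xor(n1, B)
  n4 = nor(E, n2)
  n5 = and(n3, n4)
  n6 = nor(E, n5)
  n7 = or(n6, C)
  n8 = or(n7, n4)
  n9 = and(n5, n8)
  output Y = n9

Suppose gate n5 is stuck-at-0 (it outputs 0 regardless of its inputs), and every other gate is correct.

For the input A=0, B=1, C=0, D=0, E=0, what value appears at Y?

Propagate with n5 forced: n0=1, n1=0, n2=0, n3=1, n4=1, n5=0 [stuck-at-0], n6=1, n7=1, n8=1, n9=0.
So Y = 0. (Without the fault it would be 1.)

0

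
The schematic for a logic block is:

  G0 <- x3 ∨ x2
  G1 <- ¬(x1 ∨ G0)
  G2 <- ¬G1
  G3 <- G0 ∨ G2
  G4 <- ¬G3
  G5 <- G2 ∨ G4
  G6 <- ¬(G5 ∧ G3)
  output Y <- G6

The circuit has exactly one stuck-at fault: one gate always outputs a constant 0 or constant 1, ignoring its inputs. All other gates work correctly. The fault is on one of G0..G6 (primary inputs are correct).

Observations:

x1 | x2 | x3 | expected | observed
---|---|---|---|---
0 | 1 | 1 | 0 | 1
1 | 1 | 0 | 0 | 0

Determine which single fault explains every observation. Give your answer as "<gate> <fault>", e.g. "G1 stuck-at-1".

G0 stuck-at-0

Fault-free values for test 1 (x1=0, x2=1, x3=1): G0=1, G1=0, G2=1, G3=1, G4=0, G5=1, G6=0, giving Y=0. Observed 1.
Test 1: faults giving observed 1 are {G0 stuck-at-0, G1 stuck-at-1, G2 stuck-at-0, G3 stuck-at-0, G5 stuck-at-0, G6 stuck-at-1}.
Test 2 (x1=1, x2=1, x3=0): fault-free G0=1, G1=0, G2=1, G3=1, G4=0, G5=1, G6=0 → 0; observed 0. Eliminates G1 stuck-at-1, G2 stuck-at-0, G3 stuck-at-0, G5 stuck-at-0, G6 stuck-at-1.
Only G0 stuck-at-0 is consistent with every test.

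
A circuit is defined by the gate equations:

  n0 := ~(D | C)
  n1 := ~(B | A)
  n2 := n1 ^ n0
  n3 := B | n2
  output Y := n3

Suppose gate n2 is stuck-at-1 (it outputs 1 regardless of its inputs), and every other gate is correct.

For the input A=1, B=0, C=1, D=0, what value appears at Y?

Propagate with n2 forced: n0=0, n1=0, n2=1 [stuck-at-1], n3=1.
So Y = 1. (Without the fault it would be 0.)

1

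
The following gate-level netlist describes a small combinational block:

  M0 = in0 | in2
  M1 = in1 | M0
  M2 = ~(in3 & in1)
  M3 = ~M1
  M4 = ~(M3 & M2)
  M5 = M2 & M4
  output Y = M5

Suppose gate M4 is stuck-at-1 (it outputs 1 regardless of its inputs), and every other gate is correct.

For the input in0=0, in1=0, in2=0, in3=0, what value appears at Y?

Propagate with M4 forced: M0=0, M1=0, M2=1, M3=1, M4=1 [stuck-at-1], M5=1.
So Y = 1. (Without the fault it would be 0.)

1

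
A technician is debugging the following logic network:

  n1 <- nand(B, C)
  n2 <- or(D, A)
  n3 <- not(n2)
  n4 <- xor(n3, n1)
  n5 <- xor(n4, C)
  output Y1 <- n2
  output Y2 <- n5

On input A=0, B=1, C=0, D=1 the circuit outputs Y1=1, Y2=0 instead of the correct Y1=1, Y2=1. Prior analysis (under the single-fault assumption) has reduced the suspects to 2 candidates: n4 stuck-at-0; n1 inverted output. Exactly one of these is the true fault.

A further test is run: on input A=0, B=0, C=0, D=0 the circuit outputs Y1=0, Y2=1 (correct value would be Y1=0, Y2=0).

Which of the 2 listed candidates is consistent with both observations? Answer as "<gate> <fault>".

Evaluate each candidate on input A=0, B=0, C=0, D=0:
  n4 stuck-at-0: n1=1, n2=0, n3=1, n4=0 [stuck-at-0], n5=0 → Y1=0, Y2=0 — eliminated
  n1 inverted output: n1=0 [inverted output], n2=0, n3=1, n4=1, n5=1 → Y1=0, Y2=1 — matches
Only n1 inverted output reproduces the observed Y1=0, Y2=1.

n1 inverted output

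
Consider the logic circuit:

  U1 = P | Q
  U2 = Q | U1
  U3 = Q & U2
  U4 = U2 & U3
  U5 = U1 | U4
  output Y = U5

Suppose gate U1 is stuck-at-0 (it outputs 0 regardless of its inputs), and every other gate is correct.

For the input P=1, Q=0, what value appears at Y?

0

Propagate with U1 forced: U1=0 [stuck-at-0], U2=0, U3=0, U4=0, U5=0.
So Y = 0. (Without the fault it would be 1.)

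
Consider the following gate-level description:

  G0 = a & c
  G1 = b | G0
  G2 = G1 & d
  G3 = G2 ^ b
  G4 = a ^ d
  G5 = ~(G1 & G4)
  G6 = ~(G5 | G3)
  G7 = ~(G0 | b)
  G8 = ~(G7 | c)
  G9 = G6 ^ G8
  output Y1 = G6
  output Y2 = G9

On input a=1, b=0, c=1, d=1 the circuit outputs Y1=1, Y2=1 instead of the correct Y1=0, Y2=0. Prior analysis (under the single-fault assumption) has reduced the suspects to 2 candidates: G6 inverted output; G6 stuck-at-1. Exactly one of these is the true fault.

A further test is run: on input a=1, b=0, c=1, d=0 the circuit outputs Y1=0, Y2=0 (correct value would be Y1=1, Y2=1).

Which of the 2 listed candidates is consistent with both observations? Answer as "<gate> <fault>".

G6 inverted output

Evaluate each candidate on input a=1, b=0, c=1, d=0:
  G6 inverted output: G0=1, G1=1, G2=0, G3=0, G4=1, G5=0, G6=0 [inverted output], G7=0, G8=0, G9=0 → Y1=0, Y2=0 — matches
  G6 stuck-at-1: G0=1, G1=1, G2=0, G3=0, G4=1, G5=0, G6=1 [stuck-at-1], G7=0, G8=0, G9=1 → Y1=1, Y2=1 — eliminated
Only G6 inverted output reproduces the observed Y1=0, Y2=0.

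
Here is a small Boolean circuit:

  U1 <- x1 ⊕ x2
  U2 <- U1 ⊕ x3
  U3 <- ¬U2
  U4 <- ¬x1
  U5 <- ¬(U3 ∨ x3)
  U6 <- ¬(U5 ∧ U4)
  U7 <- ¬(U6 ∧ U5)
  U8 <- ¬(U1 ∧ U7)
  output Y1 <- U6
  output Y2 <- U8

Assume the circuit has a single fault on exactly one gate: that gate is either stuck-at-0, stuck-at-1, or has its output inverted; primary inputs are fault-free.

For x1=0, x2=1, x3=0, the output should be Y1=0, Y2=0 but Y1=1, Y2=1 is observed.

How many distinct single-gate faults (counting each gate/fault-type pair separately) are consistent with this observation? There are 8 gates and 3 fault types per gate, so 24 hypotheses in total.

Fault-free: U1=1, U2=1, U3=0, U4=1, U5=1, U6=0, U7=1, U8=0 → Y1=0, Y2=0. Observed Y1=1, Y2=1.
  U1: stuck-at-0, inverted output ✓; others ✗
  U2: none of the 3 fault types match ✗
  U3: none of the 3 fault types match ✗
  U4: stuck-at-0, inverted output ✓; others ✗
  U5: none of the 3 fault types match ✗
  U6: stuck-at-1, inverted output ✓; others ✗
  U7: none of the 3 fault types match ✗
  U8: none of the 3 fault types match ✗
Consistent faults: {U1 stuck-at-0, U1 inverted output, U4 stuck-at-0, U4 inverted output, U6 stuck-at-1, U6 inverted output} — 6 in all.

6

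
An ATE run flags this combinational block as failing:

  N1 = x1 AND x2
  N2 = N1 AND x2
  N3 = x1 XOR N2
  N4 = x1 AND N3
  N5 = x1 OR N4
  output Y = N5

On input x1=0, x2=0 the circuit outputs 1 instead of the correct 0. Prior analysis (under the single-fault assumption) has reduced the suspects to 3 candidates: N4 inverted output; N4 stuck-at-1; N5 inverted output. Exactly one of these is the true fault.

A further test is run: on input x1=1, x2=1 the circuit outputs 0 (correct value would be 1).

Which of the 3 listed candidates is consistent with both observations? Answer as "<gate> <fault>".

N5 inverted output

Evaluate each candidate on input x1=1, x2=1:
  N4 inverted output: N1=1, N2=1, N3=0, N4=1 [inverted output], N5=1 → 1 — eliminated
  N4 stuck-at-1: N1=1, N2=1, N3=0, N4=1 [stuck-at-1], N5=1 → 1 — eliminated
  N5 inverted output: N1=1, N2=1, N3=0, N4=0, N5=0 [inverted output] → 0 — matches
Only N5 inverted output reproduces the observed 0.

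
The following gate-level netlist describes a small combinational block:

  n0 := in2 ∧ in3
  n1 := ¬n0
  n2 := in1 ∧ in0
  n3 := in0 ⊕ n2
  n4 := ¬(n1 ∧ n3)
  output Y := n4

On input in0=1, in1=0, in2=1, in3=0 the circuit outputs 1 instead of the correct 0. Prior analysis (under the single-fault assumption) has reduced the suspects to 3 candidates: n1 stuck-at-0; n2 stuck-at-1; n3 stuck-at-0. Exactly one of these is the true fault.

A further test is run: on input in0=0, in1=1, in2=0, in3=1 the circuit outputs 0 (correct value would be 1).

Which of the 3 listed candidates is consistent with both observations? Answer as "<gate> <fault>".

n2 stuck-at-1

Evaluate each candidate on input in0=0, in1=1, in2=0, in3=1:
  n1 stuck-at-0: n0=0, n1=0 [stuck-at-0], n2=0, n3=0, n4=1 → 1 — eliminated
  n2 stuck-at-1: n0=0, n1=1, n2=1 [stuck-at-1], n3=1, n4=0 → 0 — matches
  n3 stuck-at-0: n0=0, n1=1, n2=0, n3=0 [stuck-at-0], n4=1 → 1 — eliminated
Only n2 stuck-at-1 reproduces the observed 0.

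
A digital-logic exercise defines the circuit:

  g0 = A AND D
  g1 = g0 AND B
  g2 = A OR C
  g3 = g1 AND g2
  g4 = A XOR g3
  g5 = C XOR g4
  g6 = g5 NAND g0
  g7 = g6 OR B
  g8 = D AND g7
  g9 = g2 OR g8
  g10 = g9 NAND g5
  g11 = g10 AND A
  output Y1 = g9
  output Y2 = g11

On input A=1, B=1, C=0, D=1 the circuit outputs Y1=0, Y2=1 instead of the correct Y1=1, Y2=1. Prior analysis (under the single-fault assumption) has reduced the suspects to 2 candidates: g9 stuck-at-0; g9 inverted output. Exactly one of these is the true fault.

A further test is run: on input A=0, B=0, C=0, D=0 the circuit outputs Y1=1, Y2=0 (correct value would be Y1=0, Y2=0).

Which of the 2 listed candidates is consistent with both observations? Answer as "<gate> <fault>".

g9 inverted output

Evaluate each candidate on input A=0, B=0, C=0, D=0:
  g9 stuck-at-0: g0=0, g1=0, g2=0, g3=0, g4=0, g5=0, g6=1, g7=1, g8=0, g9=0 [stuck-at-0], g10=1, g11=0 → Y1=0, Y2=0 — eliminated
  g9 inverted output: g0=0, g1=0, g2=0, g3=0, g4=0, g5=0, g6=1, g7=1, g8=0, g9=1 [inverted output], g10=1, g11=0 → Y1=1, Y2=0 — matches
Only g9 inverted output reproduces the observed Y1=1, Y2=0.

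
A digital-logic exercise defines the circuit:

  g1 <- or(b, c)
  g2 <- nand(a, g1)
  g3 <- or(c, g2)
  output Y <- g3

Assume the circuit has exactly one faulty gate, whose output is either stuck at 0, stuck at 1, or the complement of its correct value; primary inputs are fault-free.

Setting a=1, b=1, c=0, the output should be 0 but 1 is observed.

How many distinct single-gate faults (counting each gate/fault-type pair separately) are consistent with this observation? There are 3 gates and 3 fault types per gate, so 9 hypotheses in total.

6

Fault-free: g1=1, g2=0, g3=0 → 0. Observed 1.
  g1 stuck-at-0: output 1 ✓
  g1 stuck-at-1: output 0 ✗
  g1 inverted output: output 1 ✓
  g2 stuck-at-0: output 0 ✗
  g2 stuck-at-1: output 1 ✓
  g2 inverted output: output 1 ✓
  g3 stuck-at-0: output 0 ✗
  g3 stuck-at-1: output 1 ✓
  g3 inverted output: output 1 ✓
Consistent faults: {g1 stuck-at-0, g1 inverted output, g2 stuck-at-1, g2 inverted output, g3 stuck-at-1, g3 inverted output} — 6 in all.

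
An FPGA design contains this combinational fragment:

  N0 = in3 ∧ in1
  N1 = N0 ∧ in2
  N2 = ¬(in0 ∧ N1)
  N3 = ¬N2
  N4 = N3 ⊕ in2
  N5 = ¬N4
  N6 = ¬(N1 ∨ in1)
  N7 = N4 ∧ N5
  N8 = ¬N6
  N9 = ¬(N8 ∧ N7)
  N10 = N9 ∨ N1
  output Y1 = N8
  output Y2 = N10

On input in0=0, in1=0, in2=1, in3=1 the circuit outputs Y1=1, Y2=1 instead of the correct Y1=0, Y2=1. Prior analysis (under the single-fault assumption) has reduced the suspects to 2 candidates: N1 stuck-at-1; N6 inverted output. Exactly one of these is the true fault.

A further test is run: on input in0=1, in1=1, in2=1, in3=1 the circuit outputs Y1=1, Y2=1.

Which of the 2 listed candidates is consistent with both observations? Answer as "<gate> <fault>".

N1 stuck-at-1

Evaluate each candidate on input in0=1, in1=1, in2=1, in3=1:
  N1 stuck-at-1: N0=1, N1=1 [stuck-at-1], N2=0, N3=1, N4=0, N5=1, N6=0, N7=0, N8=1, N9=1, N10=1 → Y1=1, Y2=1 — matches
  N6 inverted output: N0=1, N1=1, N2=0, N3=1, N4=0, N5=1, N6=1 [inverted output], N7=0, N8=0, N9=1, N10=1 → Y1=0, Y2=1 — eliminated
Only N1 stuck-at-1 reproduces the observed Y1=1, Y2=1.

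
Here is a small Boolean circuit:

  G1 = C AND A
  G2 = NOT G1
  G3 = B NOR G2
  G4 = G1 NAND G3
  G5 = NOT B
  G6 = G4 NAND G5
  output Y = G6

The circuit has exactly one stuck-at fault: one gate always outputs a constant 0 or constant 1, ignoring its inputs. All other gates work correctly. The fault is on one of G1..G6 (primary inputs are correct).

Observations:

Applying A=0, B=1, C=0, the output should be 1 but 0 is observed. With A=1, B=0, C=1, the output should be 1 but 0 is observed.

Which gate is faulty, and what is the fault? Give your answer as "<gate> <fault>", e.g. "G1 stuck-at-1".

G6 stuck-at-0

Fault-free values for test 1 (A=0, B=1, C=0): G1=0, G2=1, G3=0, G4=1, G5=0, G6=1, giving Y=1. Observed 0.
Test 1: faults giving observed 0 are {G5 stuck-at-1, G6 stuck-at-0}.
Test 2 (A=1, B=0, C=1): fault-free G1=1, G2=0, G3=1, G4=0, G5=1, G6=1 → 1; observed 0. Eliminates G5 stuck-at-1.
Only G6 stuck-at-0 is consistent with every test.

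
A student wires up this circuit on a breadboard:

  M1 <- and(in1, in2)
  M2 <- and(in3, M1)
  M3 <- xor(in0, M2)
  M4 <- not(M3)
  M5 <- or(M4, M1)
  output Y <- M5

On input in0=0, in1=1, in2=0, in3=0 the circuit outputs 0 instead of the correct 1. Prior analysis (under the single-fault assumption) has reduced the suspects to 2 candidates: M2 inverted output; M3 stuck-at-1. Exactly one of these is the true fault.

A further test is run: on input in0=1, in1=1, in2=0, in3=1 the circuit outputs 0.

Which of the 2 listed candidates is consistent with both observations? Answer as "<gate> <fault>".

Evaluate each candidate on input in0=1, in1=1, in2=0, in3=1:
  M2 inverted output: M1=0, M2=1 [inverted output], M3=0, M4=1, M5=1 → 1 — eliminated
  M3 stuck-at-1: M1=0, M2=0, M3=1 [stuck-at-1], M4=0, M5=0 → 0 — matches
Only M3 stuck-at-1 reproduces the observed 0.

M3 stuck-at-1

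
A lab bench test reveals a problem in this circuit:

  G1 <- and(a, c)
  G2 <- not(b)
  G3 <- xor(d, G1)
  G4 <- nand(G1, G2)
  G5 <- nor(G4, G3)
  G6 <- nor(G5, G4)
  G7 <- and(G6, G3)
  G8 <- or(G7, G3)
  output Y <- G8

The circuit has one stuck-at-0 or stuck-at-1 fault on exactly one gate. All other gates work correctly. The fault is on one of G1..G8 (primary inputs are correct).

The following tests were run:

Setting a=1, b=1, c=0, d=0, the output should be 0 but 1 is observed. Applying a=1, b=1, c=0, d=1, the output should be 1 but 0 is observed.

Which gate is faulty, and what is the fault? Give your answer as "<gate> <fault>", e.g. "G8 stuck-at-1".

Fault-free values for test 1 (a=1, b=1, c=0, d=0): G1=0, G2=0, G3=0, G4=1, G5=0, G6=0, G7=0, G8=0, giving Y=0. Observed 1.
Test 1: faults giving observed 1 are {G1 stuck-at-1, G3 stuck-at-1, G7 stuck-at-1, G8 stuck-at-1}.
Test 2 (a=1, b=1, c=0, d=1): fault-free G1=0, G2=0, G3=1, G4=1, G5=0, G6=0, G7=0, G8=1 → 1; observed 0. Eliminates G3 stuck-at-1, G7 stuck-at-1, G8 stuck-at-1.
Only G1 stuck-at-1 is consistent with every test.

G1 stuck-at-1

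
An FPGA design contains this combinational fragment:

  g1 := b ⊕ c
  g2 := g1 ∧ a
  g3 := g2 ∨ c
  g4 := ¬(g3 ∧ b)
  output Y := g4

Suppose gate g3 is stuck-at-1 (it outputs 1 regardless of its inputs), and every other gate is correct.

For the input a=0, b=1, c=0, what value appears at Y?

0

Propagate with g3 forced: g1=1, g2=0, g3=1 [stuck-at-1], g4=0.
So Y = 0. (Without the fault it would be 1.)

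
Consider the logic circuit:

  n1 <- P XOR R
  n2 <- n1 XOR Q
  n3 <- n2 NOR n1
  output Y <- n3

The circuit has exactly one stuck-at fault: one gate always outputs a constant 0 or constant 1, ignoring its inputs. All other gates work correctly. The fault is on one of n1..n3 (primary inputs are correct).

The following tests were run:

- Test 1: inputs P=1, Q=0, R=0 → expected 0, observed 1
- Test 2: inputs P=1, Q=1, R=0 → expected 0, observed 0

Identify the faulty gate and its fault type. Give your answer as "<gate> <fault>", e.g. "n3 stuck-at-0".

Fault-free values for test 1 (P=1, Q=0, R=0): n1=1, n2=1, n3=0, giving Y=0. Observed 1.
Test 1: faults giving observed 1 are {n1 stuck-at-0, n3 stuck-at-1}.
Test 2 (P=1, Q=1, R=0): fault-free n1=1, n2=0, n3=0 → 0; observed 0. Eliminates n3 stuck-at-1.
Only n1 stuck-at-0 is consistent with every test.

n1 stuck-at-0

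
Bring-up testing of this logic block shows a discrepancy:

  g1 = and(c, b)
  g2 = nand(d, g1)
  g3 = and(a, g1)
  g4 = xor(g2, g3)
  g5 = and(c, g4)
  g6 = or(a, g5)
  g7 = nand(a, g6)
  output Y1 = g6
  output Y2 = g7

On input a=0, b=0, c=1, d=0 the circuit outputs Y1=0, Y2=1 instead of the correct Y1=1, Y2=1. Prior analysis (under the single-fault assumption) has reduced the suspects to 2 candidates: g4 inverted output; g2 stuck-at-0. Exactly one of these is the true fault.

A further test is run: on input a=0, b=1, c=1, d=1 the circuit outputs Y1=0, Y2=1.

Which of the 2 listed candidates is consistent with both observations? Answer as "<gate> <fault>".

g2 stuck-at-0

Evaluate each candidate on input a=0, b=1, c=1, d=1:
  g4 inverted output: g1=1, g2=0, g3=0, g4=1 [inverted output], g5=1, g6=1, g7=1 → Y1=1, Y2=1 — eliminated
  g2 stuck-at-0: g1=1, g2=0 [stuck-at-0], g3=0, g4=0, g5=0, g6=0, g7=1 → Y1=0, Y2=1 — matches
Only g2 stuck-at-0 reproduces the observed Y1=0, Y2=1.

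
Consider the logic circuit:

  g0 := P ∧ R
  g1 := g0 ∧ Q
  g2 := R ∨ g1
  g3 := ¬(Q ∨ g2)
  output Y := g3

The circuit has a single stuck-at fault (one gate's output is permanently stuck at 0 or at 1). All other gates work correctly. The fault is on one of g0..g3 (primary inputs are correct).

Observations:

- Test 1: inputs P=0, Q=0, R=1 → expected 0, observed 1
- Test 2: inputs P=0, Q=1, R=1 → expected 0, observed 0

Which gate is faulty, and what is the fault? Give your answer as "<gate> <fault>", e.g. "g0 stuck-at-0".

g2 stuck-at-0

Fault-free values for test 1 (P=0, Q=0, R=1): g0=0, g1=0, g2=1, g3=0, giving Y=0. Observed 1.
Test 1: faults giving observed 1 are {g2 stuck-at-0, g3 stuck-at-1}.
Test 2 (P=0, Q=1, R=1): fault-free g0=0, g1=0, g2=1, g3=0 → 0; observed 0. Eliminates g3 stuck-at-1.
Only g2 stuck-at-0 is consistent with every test.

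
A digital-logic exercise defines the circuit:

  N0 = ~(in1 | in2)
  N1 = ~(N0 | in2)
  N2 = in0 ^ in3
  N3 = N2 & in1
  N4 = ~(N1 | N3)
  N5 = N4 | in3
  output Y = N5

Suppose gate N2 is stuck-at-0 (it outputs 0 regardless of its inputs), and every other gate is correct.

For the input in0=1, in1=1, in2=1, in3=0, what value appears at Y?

Propagate with N2 forced: N0=0, N1=0, N2=0 [stuck-at-0], N3=0, N4=1, N5=1.
So Y = 1. (Without the fault it would be 0.)

1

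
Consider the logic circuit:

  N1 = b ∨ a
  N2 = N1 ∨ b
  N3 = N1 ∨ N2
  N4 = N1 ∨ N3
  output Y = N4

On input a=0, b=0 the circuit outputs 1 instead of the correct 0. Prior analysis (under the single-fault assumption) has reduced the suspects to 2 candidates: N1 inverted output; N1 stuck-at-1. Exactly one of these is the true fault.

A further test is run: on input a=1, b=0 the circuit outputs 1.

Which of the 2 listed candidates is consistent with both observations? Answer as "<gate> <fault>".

N1 stuck-at-1

Evaluate each candidate on input a=1, b=0:
  N1 inverted output: N1=0 [inverted output], N2=0, N3=0, N4=0 → 0 — eliminated
  N1 stuck-at-1: N1=1 [stuck-at-1], N2=1, N3=1, N4=1 → 1 — matches
Only N1 stuck-at-1 reproduces the observed 1.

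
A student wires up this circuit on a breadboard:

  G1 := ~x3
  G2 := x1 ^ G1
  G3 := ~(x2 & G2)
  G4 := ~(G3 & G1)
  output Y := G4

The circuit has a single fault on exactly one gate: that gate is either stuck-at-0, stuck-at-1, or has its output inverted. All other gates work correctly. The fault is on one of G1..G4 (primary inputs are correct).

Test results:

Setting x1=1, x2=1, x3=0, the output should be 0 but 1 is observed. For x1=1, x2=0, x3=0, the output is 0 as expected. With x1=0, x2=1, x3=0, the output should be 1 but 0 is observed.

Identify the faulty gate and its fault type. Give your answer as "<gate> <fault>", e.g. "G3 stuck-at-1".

G2 inverted output

Fault-free values for test 1 (x1=1, x2=1, x3=0): G1=1, G2=0, G3=1, G4=0, giving Y=0. Observed 1.
Test 1: faults giving observed 1 are {G1 stuck-at-0, G1 inverted output, G2 stuck-at-1, G2 inverted output, G3 stuck-at-0, G3 inverted output, G4 stuck-at-1, G4 inverted output}.
Test 2 (x1=1, x2=0, x3=0): fault-free G1=1, G2=0, G3=1, G4=0 → 0; observed 0. Eliminates G1 stuck-at-0, G1 inverted output, G3 stuck-at-0, G3 inverted output, G4 stuck-at-1, G4 inverted output.
Test 3 (x1=0, x2=1, x3=0): fault-free G1=1, G2=1, G3=0, G4=1 → 1; observed 0. Eliminates G2 stuck-at-1.
Only G2 inverted output is consistent with every test.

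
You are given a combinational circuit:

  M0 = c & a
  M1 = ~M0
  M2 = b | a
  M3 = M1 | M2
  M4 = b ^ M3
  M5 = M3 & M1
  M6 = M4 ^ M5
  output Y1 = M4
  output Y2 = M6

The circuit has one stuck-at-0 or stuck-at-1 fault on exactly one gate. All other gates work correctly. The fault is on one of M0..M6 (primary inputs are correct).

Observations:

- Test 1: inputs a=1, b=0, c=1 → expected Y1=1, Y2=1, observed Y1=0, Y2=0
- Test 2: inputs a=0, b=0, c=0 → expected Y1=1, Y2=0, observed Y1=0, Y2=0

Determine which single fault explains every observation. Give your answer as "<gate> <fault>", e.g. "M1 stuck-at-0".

M3 stuck-at-0

Fault-free values for test 1 (a=1, b=0, c=1): M0=1, M1=0, M2=1, M3=1, M4=1, M5=0, M6=1, giving Y1=1, Y2=1. Observed Y1=0, Y2=0.
Test 1: faults giving observed Y1=0, Y2=0 are {M2 stuck-at-0, M3 stuck-at-0, M4 stuck-at-0}.
Test 2 (a=0, b=0, c=0): fault-free M0=0, M1=1, M2=0, M3=1, M4=1, M5=1, M6=0 → Y1=1, Y2=0; observed Y1=0, Y2=0. Eliminates M2 stuck-at-0, M4 stuck-at-0.
Only M3 stuck-at-0 is consistent with every test.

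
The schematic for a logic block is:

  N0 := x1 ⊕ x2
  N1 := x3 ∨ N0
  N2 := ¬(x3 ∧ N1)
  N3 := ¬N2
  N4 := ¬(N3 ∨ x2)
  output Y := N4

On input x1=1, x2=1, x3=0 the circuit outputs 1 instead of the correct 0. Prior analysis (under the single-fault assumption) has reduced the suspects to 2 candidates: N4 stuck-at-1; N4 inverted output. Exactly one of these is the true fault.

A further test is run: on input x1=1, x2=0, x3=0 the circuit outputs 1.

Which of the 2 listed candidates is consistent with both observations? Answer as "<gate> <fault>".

N4 stuck-at-1

Evaluate each candidate on input x1=1, x2=0, x3=0:
  N4 stuck-at-1: N0=1, N1=1, N2=1, N3=0, N4=1 [stuck-at-1] → 1 — matches
  N4 inverted output: N0=1, N1=1, N2=1, N3=0, N4=0 [inverted output] → 0 — eliminated
Only N4 stuck-at-1 reproduces the observed 1.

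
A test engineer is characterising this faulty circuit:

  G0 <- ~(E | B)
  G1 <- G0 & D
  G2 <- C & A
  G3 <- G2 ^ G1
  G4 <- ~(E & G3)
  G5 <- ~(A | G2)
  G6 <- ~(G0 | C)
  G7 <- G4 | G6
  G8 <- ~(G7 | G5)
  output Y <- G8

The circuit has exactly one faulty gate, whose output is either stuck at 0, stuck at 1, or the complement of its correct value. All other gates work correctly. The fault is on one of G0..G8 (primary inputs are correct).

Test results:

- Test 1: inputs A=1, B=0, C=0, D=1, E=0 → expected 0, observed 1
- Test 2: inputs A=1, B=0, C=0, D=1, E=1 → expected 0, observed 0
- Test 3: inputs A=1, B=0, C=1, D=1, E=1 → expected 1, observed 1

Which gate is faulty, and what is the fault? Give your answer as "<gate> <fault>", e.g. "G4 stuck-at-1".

G4 stuck-at-0

Fault-free values for test 1 (A=1, B=0, C=0, D=1, E=0): G0=1, G1=1, G2=0, G3=1, G4=1, G5=0, G6=0, G7=1, G8=0, giving Y=0. Observed 1.
Test 1: faults giving observed 1 are {G4 stuck-at-0, G4 inverted output, G7 stuck-at-0, G7 inverted output, G8 stuck-at-1, G8 inverted output}.
Test 2 (A=1, B=0, C=0, D=1, E=1): fault-free G0=0, G1=0, G2=0, G3=0, G4=1, G5=0, G6=1, G7=1, G8=0 → 0; observed 0. Eliminates G7 stuck-at-0, G7 inverted output, G8 stuck-at-1, G8 inverted output.
Test 3 (A=1, B=0, C=1, D=1, E=1): fault-free G0=0, G1=0, G2=1, G3=1, G4=0, G5=0, G6=0, G7=0, G8=1 → 1; observed 1. Eliminates G4 inverted output.
Only G4 stuck-at-0 is consistent with every test.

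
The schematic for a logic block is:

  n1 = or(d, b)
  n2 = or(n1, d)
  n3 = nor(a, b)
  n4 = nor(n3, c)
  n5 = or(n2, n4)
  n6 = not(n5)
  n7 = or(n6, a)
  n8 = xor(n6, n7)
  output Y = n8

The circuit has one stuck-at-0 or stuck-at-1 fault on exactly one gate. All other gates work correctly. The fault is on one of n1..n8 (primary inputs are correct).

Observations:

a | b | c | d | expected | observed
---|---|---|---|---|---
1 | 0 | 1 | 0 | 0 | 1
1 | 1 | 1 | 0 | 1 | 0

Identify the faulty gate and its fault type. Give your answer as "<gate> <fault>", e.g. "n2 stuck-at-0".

Fault-free values for test 1 (a=1, b=0, c=1, d=0): n1=0, n2=0, n3=0, n4=0, n5=0, n6=1, n7=1, n8=0, giving Y=0. Observed 1.
Test 1: faults giving observed 1 are {n1 stuck-at-1, n2 stuck-at-1, n4 stuck-at-1, n5 stuck-at-1, n6 stuck-at-0, n7 stuck-at-0, n8 stuck-at-1}.
Test 2 (a=1, b=1, c=1, d=0): fault-free n1=1, n2=1, n3=0, n4=0, n5=1, n6=0, n7=1, n8=1 → 1; observed 0. Eliminates n1 stuck-at-1, n2 stuck-at-1, n4 stuck-at-1, n5 stuck-at-1, n6 stuck-at-0, n8 stuck-at-1.
Only n7 stuck-at-0 is consistent with every test.

n7 stuck-at-0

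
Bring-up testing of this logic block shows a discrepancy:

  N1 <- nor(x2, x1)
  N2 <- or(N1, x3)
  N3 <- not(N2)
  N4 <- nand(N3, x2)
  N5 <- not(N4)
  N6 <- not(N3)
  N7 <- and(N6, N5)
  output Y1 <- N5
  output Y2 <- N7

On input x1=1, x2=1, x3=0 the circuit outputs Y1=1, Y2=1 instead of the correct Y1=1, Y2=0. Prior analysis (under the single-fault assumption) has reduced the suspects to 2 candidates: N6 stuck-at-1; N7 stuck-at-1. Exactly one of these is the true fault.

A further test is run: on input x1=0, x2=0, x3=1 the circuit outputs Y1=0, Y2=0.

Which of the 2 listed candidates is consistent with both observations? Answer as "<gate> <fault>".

N6 stuck-at-1

Evaluate each candidate on input x1=0, x2=0, x3=1:
  N6 stuck-at-1: N1=1, N2=1, N3=0, N4=1, N5=0, N6=1 [stuck-at-1], N7=0 → Y1=0, Y2=0 — matches
  N7 stuck-at-1: N1=1, N2=1, N3=0, N4=1, N5=0, N6=1, N7=1 [stuck-at-1] → Y1=0, Y2=1 — eliminated
Only N6 stuck-at-1 reproduces the observed Y1=0, Y2=0.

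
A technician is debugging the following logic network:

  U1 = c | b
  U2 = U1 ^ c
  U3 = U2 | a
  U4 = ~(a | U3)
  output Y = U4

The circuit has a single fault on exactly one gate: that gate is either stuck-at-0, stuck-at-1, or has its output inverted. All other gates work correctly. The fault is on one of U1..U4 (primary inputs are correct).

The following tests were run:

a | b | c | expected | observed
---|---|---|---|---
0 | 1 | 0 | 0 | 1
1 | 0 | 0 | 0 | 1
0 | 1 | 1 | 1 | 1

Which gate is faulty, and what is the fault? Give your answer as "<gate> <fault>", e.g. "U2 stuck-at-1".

Fault-free values for test 1 (a=0, b=1, c=0): U1=1, U2=1, U3=1, U4=0, giving Y=0. Observed 1.
Test 1: faults giving observed 1 are {U1 stuck-at-0, U1 inverted output, U2 stuck-at-0, U2 inverted output, U3 stuck-at-0, U3 inverted output, U4 stuck-at-1, U4 inverted output}.
Test 2 (a=1, b=0, c=0): fault-free U1=0, U2=0, U3=1, U4=0 → 0; observed 1. Eliminates U1 stuck-at-0, U1 inverted output, U2 stuck-at-0, U2 inverted output, U3 stuck-at-0, U3 inverted output.
Test 3 (a=0, b=1, c=1): fault-free U1=1, U2=0, U3=0, U4=1 → 1; observed 1. Eliminates U4 inverted output.
Only U4 stuck-at-1 is consistent with every test.

U4 stuck-at-1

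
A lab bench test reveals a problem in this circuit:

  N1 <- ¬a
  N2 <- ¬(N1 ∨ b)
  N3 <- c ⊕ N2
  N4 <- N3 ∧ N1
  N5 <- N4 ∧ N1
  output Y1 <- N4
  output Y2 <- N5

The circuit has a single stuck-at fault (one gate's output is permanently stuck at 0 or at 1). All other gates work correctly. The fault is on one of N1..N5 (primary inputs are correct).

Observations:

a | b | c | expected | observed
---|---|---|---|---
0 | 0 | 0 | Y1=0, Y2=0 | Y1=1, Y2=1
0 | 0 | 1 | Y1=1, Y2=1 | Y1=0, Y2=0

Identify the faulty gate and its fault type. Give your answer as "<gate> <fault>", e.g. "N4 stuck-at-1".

Fault-free values for test 1 (a=0, b=0, c=0): N1=1, N2=0, N3=0, N4=0, N5=0, giving Y1=0, Y2=0. Observed Y1=1, Y2=1.
Test 1: faults giving observed Y1=1, Y2=1 are {N2 stuck-at-1, N3 stuck-at-1, N4 stuck-at-1}.
Test 2 (a=0, b=0, c=1): fault-free N1=1, N2=0, N3=1, N4=1, N5=1 → Y1=1, Y2=1; observed Y1=0, Y2=0. Eliminates N3 stuck-at-1, N4 stuck-at-1.
Only N2 stuck-at-1 is consistent with every test.

N2 stuck-at-1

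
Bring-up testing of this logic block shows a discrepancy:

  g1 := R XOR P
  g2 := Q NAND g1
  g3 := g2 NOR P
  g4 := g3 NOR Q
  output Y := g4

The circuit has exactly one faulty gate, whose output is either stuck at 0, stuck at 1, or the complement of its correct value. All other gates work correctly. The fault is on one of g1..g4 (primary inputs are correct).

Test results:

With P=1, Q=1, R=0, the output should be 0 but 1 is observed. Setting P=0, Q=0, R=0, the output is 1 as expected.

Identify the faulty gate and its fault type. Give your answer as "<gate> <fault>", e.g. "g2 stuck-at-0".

g4 stuck-at-1

Fault-free values for test 1 (P=1, Q=1, R=0): g1=1, g2=0, g3=0, g4=0, giving Y=0. Observed 1.
Test 1: faults giving observed 1 are {g4 stuck-at-1, g4 inverted output}.
Test 2 (P=0, Q=0, R=0): fault-free g1=0, g2=1, g3=0, g4=1 → 1; observed 1. Eliminates g4 inverted output.
Only g4 stuck-at-1 is consistent with every test.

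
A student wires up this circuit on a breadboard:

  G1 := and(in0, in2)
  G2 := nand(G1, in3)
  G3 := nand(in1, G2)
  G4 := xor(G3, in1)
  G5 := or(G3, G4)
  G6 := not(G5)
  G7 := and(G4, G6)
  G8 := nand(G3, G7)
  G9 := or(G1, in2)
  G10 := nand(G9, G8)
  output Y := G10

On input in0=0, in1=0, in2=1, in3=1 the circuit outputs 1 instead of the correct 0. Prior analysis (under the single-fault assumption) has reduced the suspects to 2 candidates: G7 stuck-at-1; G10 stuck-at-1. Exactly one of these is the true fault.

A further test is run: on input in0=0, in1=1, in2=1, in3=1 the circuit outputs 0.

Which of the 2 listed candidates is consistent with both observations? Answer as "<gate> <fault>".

G7 stuck-at-1

Evaluate each candidate on input in0=0, in1=1, in2=1, in3=1:
  G7 stuck-at-1: G1=0, G2=1, G3=0, G4=1, G5=1, G6=0, G7=1 [stuck-at-1], G8=1, G9=1, G10=0 → 0 — matches
  G10 stuck-at-1: G1=0, G2=1, G3=0, G4=1, G5=1, G6=0, G7=0, G8=1, G9=1, G10=1 [stuck-at-1] → 1 — eliminated
Only G7 stuck-at-1 reproduces the observed 0.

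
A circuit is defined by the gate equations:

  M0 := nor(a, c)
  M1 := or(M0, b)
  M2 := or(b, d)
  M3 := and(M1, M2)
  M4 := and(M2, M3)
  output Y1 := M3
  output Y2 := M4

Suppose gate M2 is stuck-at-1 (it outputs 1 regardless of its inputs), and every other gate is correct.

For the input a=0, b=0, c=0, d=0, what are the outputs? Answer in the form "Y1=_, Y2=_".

Propagate with M2 forced: M0=1, M1=1, M2=1 [stuck-at-1], M3=1, M4=1.
So the outputs are Y1=1, Y2=1. (Without the fault they would be Y1=0, Y2=0.)

Y1=1, Y2=1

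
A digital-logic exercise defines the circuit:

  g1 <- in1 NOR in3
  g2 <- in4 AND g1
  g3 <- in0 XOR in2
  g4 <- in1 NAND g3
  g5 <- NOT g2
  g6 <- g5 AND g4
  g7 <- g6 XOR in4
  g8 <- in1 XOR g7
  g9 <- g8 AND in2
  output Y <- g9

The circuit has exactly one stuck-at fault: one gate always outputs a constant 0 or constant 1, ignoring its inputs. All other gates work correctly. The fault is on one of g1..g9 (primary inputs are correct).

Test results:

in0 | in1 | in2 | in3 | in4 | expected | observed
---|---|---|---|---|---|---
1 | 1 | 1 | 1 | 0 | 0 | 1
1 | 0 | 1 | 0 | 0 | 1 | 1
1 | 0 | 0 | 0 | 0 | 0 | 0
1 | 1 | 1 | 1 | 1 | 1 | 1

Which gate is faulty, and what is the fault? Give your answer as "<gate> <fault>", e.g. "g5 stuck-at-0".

Fault-free values for test 1 (in0=1, in1=1, in2=1, in3=1, in4=0): g1=0, g2=0, g3=0, g4=1, g5=1, g6=1, g7=1, g8=0, g9=0, giving Y=0. Observed 1.
Test 1: faults giving observed 1 are {g2 stuck-at-1, g3 stuck-at-1, g4 stuck-at-0, g5 stuck-at-0, g6 stuck-at-0, g7 stuck-at-0, g8 stuck-at-1, g9 stuck-at-1}.
Test 2 (in0=1, in1=0, in2=1, in3=0, in4=0): fault-free g1=1, g2=0, g3=0, g4=1, g5=1, g6=1, g7=1, g8=1, g9=1 → 1; observed 1. Eliminates g2 stuck-at-1, g4 stuck-at-0, g5 stuck-at-0, g6 stuck-at-0, g7 stuck-at-0.
Test 3 (in0=1, in1=0, in2=0, in3=0, in4=0): fault-free g1=1, g2=0, g3=1, g4=1, g5=1, g6=1, g7=1, g8=1, g9=0 → 0; observed 0. Eliminates g9 stuck-at-1.
Test 4 (in0=1, in1=1, in2=1, in3=1, in4=1): fault-free g1=0, g2=0, g3=0, g4=1, g5=1, g6=1, g7=0, g8=1, g9=1 → 1; observed 1. Eliminates g3 stuck-at-1.
Only g8 stuck-at-1 is consistent with every test.

g8 stuck-at-1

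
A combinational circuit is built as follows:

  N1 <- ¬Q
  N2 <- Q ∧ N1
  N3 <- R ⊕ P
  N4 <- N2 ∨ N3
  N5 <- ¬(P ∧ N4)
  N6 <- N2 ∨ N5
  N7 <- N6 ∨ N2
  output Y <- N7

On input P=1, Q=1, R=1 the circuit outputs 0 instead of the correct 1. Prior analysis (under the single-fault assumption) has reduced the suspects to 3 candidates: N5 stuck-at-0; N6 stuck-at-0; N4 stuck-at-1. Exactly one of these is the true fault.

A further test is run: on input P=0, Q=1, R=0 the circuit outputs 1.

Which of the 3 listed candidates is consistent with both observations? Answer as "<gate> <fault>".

N4 stuck-at-1

Evaluate each candidate on input P=0, Q=1, R=0:
  N5 stuck-at-0: N1=0, N2=0, N3=0, N4=0, N5=0 [stuck-at-0], N6=0, N7=0 → 0 — eliminated
  N6 stuck-at-0: N1=0, N2=0, N3=0, N4=0, N5=1, N6=0 [stuck-at-0], N7=0 → 0 — eliminated
  N4 stuck-at-1: N1=0, N2=0, N3=0, N4=1 [stuck-at-1], N5=1, N6=1, N7=1 → 1 — matches
Only N4 stuck-at-1 reproduces the observed 1.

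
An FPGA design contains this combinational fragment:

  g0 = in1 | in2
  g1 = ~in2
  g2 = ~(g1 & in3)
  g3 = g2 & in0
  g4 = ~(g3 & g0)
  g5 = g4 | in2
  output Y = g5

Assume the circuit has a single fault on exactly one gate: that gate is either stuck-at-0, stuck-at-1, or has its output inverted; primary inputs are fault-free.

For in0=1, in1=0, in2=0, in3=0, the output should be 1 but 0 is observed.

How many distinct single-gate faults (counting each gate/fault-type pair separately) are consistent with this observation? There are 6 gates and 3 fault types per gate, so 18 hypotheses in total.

6

Fault-free: g0=0, g1=1, g2=1, g3=1, g4=1, g5=1 → 1. Observed 0.
  g0: stuck-at-1, inverted output ✓; others ✗
  g1: none of the 3 fault types match ✗
  g2: none of the 3 fault types match ✗
  g3: none of the 3 fault types match ✗
  g4: stuck-at-0, inverted output ✓; others ✗
  g5: stuck-at-0, inverted output ✓; others ✗
Consistent faults: {g0 stuck-at-1, g0 inverted output, g4 stuck-at-0, g4 inverted output, g5 stuck-at-0, g5 inverted output} — 6 in all.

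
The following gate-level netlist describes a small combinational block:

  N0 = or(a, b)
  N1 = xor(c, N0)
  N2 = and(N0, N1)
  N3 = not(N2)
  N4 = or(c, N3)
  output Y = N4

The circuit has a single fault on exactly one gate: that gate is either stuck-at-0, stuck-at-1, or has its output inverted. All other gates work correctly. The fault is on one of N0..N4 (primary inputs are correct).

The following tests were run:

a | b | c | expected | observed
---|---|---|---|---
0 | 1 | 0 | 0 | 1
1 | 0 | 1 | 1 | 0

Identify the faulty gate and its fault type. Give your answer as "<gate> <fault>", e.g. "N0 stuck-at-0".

Fault-free values for test 1 (a=0, b=1, c=0): N0=1, N1=1, N2=1, N3=0, N4=0, giving Y=0. Observed 1.
Test 1: faults giving observed 1 are {N0 stuck-at-0, N0 inverted output, N1 stuck-at-0, N1 inverted output, N2 stuck-at-0, N2 inverted output, N3 stuck-at-1, N3 inverted output, N4 stuck-at-1, N4 inverted output}.
Test 2 (a=1, b=0, c=1): fault-free N0=1, N1=0, N2=0, N3=1, N4=1 → 1; observed 0. Eliminates N0 stuck-at-0, N0 inverted output, N1 stuck-at-0, N1 inverted output, N2 stuck-at-0, N2 inverted output, N3 stuck-at-1, N3 inverted output, N4 stuck-at-1.
Only N4 inverted output is consistent with every test.

N4 inverted output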